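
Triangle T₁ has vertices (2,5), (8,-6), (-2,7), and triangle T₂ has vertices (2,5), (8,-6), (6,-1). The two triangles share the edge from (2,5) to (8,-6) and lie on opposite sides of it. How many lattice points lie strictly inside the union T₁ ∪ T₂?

The union is the simple quadrilateral with vertices (2,5), (-2,7), (8,-6), (6,-1) in order.
The shoelace formula gives twice the area as |(2·7 − (-2)·5) + ((-2)·(-6) − 8·7) + (8·(-1) − 6·(-6)) + (6·5 − 2·(-1))| = 40, so the area is 20.
The number of boundary lattice points is Σ gcd(|Δx|,|Δy|) = gcd(4,2) + gcd(10,13) + gcd(2,5) + gcd(4,6) = 2+1+1+2 = 6.
By Pick's theorem I = A − B/2 + 1 = 20 − 6/2 + 1 = 18.

18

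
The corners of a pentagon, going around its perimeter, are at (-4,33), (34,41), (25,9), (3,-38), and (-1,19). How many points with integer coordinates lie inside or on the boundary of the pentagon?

The shoelace formula gives twice the area as |((-4)·41 − 34·33) + (34·9 − 25·41) + (25·(-38) − 3·9) + (3·19 − (-1)·(-38)) + ((-1)·33 − (-4)·19)| = 2920, so the area is 1460.
The number of boundary lattice points is Σ gcd(|Δx|,|Δy|) = gcd(38,8) + gcd(9,32) + gcd(22,47) + gcd(4,57) + gcd(3,14) = 2+1+1+1+1 = 6.
Pick's theorem gives I = A − B/2 + 1 = 1460 − 6/2 + 1 = 1458, so the closed region contains I + B = 1458 + 6 = 1464 lattice points.

1464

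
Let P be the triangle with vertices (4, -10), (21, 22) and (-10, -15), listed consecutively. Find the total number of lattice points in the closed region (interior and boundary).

184

The shoelace formula gives twice the area as |[4·22 − 21·(-10)] + [21·(-15) − (-10)·22] + [(-10)·(-10) − 4·(-15)]| = 363, so the area is 181.5.
Along each edge there are gcd(|Δx|,|Δy|)+1 lattice points, so counting each shared vertex once the boundary has gcd(17,32) + gcd(31,37) + gcd(14,5) = 1+1+1 = 3.
Pick's theorem gives I = A − B/2 + 1 = 181.5 − 3/2 + 1 = 181, so the closed region contains I + B = 181 + 3 = 184 lattice points.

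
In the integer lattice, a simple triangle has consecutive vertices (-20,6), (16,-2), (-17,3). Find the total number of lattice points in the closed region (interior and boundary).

47

The shoelace formula gives twice the area as |[(-20)·(-2) − 16·6] + [16·3 − (-17)·(-2)] + [(-17)·6 − (-20)·3]| = 84, so the area is 42.
Along each edge there are gcd(|Δx|,|Δy|)+1 lattice points, so counting each shared vertex once the boundary has gcd(36,8) + gcd(33,5) + gcd(3,3) = 4+1+3 = 8.
Pick's theorem gives I = A − B/2 + 1 = 42 − 8/2 + 1 = 39, so the closed region contains I + B = 39 + 8 = 47 lattice points.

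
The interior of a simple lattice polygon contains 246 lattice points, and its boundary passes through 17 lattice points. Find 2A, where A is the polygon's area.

By Pick's theorem, A = I + B/2 − 1 = 246 + 17/2 − 1 = 507/2.
Hence 2A = 507.

507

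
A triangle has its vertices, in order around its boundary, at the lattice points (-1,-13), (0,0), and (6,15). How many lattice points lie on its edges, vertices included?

Along each edge there are gcd(|Δx|,|Δy|)+1 lattice points, so counting each shared vertex once the boundary has gcd(1,13) + gcd(6,15) + gcd(7,28) = 1+3+7 = 11.

11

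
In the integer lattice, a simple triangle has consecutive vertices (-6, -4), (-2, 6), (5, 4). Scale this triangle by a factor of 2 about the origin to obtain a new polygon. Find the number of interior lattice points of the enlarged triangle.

153

The shoelace formula gives twice the area as |((-6)·6 − (-2)·(-4)) + ((-2)·4 − 5·6) + (5·(-4) − (-6)·4)| = 78, so the area is 39.
Along each edge there are gcd(|Δx|,|Δy|)+1 lattice points, so counting each shared vertex once the boundary has gcd(4,10) + gcd(7,2) + gcd(11,8) = 2+1+1 = 4.
Scaling by 2 multiplies the area by 2² = 4 (so the new area is 156) and multiplies the boundary lattice-point count by 2, giving 8.
By Pick's theorem, the interior count of the dilated polygon is 156 − 8/2 + 1 = 153.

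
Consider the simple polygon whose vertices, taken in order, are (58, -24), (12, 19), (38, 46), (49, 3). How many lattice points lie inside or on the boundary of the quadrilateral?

The shoelace formula gives twice the area as |[58·19 − 12·(-24)] + [12·46 − 38·19] + [38·3 − 49·46] + [49·(-24) − 58·3]| = 2270, so the area is 1135.
The number of boundary lattice points is Σ gcd(|Δx|,|Δy|) = gcd(46,43) + gcd(26,27) + gcd(11,43) + gcd(9,27) = 1+1+1+9 = 12.
Pick's theorem gives I = A − B/2 + 1 = 1135 − 12/2 + 1 = 1130, so the closed region contains I + B = 1130 + 12 = 1142 lattice points.

1142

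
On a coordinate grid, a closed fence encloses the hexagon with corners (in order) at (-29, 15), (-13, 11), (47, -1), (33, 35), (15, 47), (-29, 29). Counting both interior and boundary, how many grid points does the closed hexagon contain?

2161

Using the shoelace formula, 2A = |((-29)·11 − (-13)·15) + ((-13)·(-1) − 47·11) + (47·35 − 33·(-1)) + (33·47 − 15·35) + (15·29 − (-29)·47) + ((-29)·15 − (-29)·29)| = 4280, so the area is 2140.
Along each edge there are gcd(|Δx|,|Δy|)+1 lattice points, so counting each shared vertex once the boundary has gcd(16,4) + gcd(60,12) + gcd(14,36) + gcd(18,12) + gcd(44,18) + gcd(0,14) = 4+12+2+6+2+14 = 40.
Pick's theorem gives I = A − B/2 + 1 = 2140 − 40/2 + 1 = 2121, so the closed region contains I + B = 2121 + 40 = 2161 lattice points.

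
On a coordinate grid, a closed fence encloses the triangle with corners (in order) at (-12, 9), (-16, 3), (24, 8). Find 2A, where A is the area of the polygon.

By the shoelace formula, twice the signed area is |((-12)·3 − (-16)·9) + ((-16)·8 − 24·3) + (24·9 − (-12)·8)| = 220, so the area is 110.

220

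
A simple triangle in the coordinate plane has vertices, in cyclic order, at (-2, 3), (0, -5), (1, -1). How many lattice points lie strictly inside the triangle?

7

By the shoelace formula, twice the signed area is |[(-2)·(-5) − 0·3] + [0·(-1) − 1·(-5)] + [1·3 − (-2)·(-1)]| = 16, so the area is 8.
Summing gcd(|Δx|,|Δy|) over the edges gives the boundary count: gcd(2,8) + gcd(1,4) + gcd(3,4) = 2+1+1 = 4.
By Pick's theorem A = I + B/2 − 1, so I = 8 − 4/2 + 1 = 7.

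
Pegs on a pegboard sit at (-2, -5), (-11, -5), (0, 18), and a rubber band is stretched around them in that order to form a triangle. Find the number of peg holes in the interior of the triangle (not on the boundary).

99

The shoelace formula gives twice the area as |[(-2)·(-5) − (-11)·(-5)] + [(-11)·18 − 0·(-5)] + [0·(-5) − (-2)·18]| = 207, so the area is 103.5.
Along each edge there are gcd(|Δx|,|Δy|)+1 lattice points, so counting each shared vertex once the boundary has gcd(9,0) + gcd(11,23) + gcd(2,23) = 9+1+1 = 11.
By Pick's theorem A = I + B/2 − 1, so I = 103.5 − 11/2 + 1 = 99.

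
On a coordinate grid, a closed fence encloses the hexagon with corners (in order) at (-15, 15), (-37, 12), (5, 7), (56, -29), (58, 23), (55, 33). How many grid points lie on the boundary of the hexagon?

10

The number of boundary lattice points is Σ gcd(|Δx|,|Δy|) = gcd(22,3) + gcd(42,5) + gcd(51,36) + gcd(2,52) + gcd(3,10) + gcd(70,18) = 1+1+3+2+1+2 = 10.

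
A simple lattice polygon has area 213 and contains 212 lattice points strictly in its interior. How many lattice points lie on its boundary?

Pick's theorem gives A = I + B/2 − 1, so B = 2(A − I + 1) = 2(213 − 212 + 1) = 4.

4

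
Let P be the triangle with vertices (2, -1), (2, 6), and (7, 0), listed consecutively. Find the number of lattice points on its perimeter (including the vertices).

Summing gcd(|Δx|,|Δy|) over the edges gives the boundary count: gcd(0,7) + gcd(5,6) + gcd(5,1) = 7+1+1 = 9.

9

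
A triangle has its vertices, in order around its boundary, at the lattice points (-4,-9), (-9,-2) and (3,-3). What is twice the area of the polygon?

79

The shoelace formula gives twice the area as |[(-4)·(-2) − (-9)·(-9)] + [(-9)·(-3) − 3·(-2)] + [3·(-9) − (-4)·(-3)]| = 79, so the area is 39.5.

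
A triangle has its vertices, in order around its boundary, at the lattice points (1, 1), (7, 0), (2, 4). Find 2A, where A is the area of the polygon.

By the shoelace formula, twice the signed area is |(1·0 − 7·1) + (7·4 − 2·0) + (2·1 − 1·4)| = 19, so the area is 19/2.

19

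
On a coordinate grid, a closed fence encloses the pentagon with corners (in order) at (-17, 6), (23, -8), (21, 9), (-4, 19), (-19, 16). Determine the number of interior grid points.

626

By the shoelace formula, twice the signed area is |[(-17)·(-8) − 23·6] + [23·9 − 21·(-8)] + [21·19 − (-4)·9] + [(-4)·16 − (-19)·19] + [(-19)·6 − (-17)·16]| = 1263, so the area is 1263/2.
The number of boundary lattice points is Σ gcd(|Δx|,|Δy|) = gcd(40,14) + gcd(2,17) + gcd(25,10) + gcd(15,3) + gcd(2,10) = 2+1+5+3+2 = 13.
Pick's theorem gives I = A − B/2 + 1 = 1263/2 − 13/2 + 1 = 626.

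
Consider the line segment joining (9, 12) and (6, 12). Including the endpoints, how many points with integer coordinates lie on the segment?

The number of lattice points on a segment between lattice points is gcd(|Δx|,|Δy|) + 1 = gcd(3,0) + 1 = 3 + 1 = 4.

4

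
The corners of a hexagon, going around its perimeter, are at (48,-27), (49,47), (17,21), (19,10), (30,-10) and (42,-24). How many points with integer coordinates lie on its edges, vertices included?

The number of boundary lattice points is Σ gcd(|Δx|,|Δy|) = gcd(1,74) + gcd(32,26) + gcd(2,11) + gcd(11,20) + gcd(12,14) + gcd(6,3) = 1+2+1+1+2+3 = 10.

10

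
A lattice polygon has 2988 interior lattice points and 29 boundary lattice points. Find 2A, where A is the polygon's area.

6003

Pick's theorem states A = I + B/2 − 1, so A = 2988 + 29/2 − 1 = 6003/2.
Hence 2A = 6003.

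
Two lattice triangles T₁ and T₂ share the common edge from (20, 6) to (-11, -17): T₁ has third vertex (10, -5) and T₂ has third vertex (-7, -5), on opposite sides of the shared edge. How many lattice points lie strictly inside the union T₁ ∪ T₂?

The union is the simple quadrilateral with vertices (20, 6), (10, -5), (-11, -17), (-7, -5) in order.
By the shoelace formula, twice the signed area is |[20·(-5) − 10·6] + [10·(-17) − (-11)·(-5)] + [(-11)·(-5) − (-7)·(-17)] + [(-7)·6 − 20·(-5)]| = 391, so the area is 195.5.
The number of boundary lattice points is Σ gcd(|Δx|,|Δy|) = gcd(10,11) + gcd(21,12) + gcd(4,12) + gcd(27,11) = 1+3+4+1 = 9.
By Pick's theorem I = A − B/2 + 1 = 195.5 − 9/2 + 1 = 192.

192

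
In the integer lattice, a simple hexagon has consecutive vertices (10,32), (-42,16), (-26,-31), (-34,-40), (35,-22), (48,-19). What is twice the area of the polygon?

Using the shoelace formula, 2A = |[10·16 − (-42)·32] + [(-42)·(-31) − (-26)·16] + [(-26)·(-40) − (-34)·(-31)] + [(-34)·(-22) − 35·(-40)] + [35·(-19) − 48·(-22)] + [48·32 − 10·(-19)]| = 7473, so the area is 3736.5.

7473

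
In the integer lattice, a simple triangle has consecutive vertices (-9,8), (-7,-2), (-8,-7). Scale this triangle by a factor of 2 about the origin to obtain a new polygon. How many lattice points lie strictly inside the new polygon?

The shoelace formula gives twice the area as |[(-9)·(-2) − (-7)·8] + [(-7)·(-7) − (-8)·(-2)] + [(-8)·8 − (-9)·(-7)]| = 20, so the area is 10.
Summing gcd(|Δx|,|Δy|) over the edges gives the boundary count: gcd(2,10) + gcd(1,5) + gcd(1,15) = 2+1+1 = 4.
Scaling by 2 multiplies the area by 2² = 4 (so the new area is 40) and multiplies the boundary lattice-point count by 2, giving 8.
By Pick's theorem, the interior count of the dilated polygon is 40 − 8/2 + 1 = 37.

37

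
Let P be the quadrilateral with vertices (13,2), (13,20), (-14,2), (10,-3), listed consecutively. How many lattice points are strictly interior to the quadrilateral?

297

By the shoelace formula, twice the signed area is |(13·20 − 13·2) + (13·2 − (-14)·20) + ((-14)·(-3) − 10·2) + (10·2 − 13·(-3))| = 621, so the area is 621/2.
Summing gcd(|Δx|,|Δy|) over the edges gives the boundary count: gcd(0,18) + gcd(27,18) + gcd(24,5) + gcd(3,5) = 18+9+1+1 = 29.
By Pick's theorem A = I + B/2 − 1, so I = 621/2 − 29/2 + 1 = 297.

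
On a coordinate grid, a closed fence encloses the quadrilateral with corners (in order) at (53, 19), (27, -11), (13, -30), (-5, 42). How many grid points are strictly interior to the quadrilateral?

Using the shoelace formula, 2A = |[53·(-11) − 27·19] + [27·(-30) − 13·(-11)] + [13·42 − (-5)·(-30)] + [(-5)·19 − 53·42]| = 3688, so the area is 1844.
The number of boundary lattice points is Σ gcd(|Δx|,|Δy|) = gcd(26,30) + gcd(14,19) + gcd(18,72) + gcd(58,23) = 2+1+18+1 = 22.
Pick's theorem gives I = A − B/2 + 1 = 1844 − 22/2 + 1 = 1834.

1834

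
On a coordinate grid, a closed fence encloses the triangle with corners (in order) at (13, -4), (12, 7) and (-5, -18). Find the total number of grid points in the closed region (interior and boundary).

Using the shoelace formula, 2A = |[13·7 − 12·(-4)] + [12·(-18) − (-5)·7] + [(-5)·(-4) − 13·(-18)]| = 212, so the area is 106.
The number of boundary lattice points is Σ gcd(|Δx|,|Δy|) = gcd(1,11) + gcd(17,25) + gcd(18,14) = 1+1+2 = 4.
Pick's theorem gives I = A − B/2 + 1 = 106 − 4/2 + 1 = 105, so the closed region contains I + B = 105 + 4 = 109 lattice points.

109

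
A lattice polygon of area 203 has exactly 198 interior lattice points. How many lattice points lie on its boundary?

12

Pick's theorem gives A = I + B/2 − 1, so B = 2(A − I + 1) = 2(203 − 198 + 1) = 12.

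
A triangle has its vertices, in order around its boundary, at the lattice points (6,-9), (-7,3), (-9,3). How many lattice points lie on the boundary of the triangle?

6

Along each edge there are gcd(|Δx|,|Δy|)+1 lattice points, so counting each shared vertex once the boundary has gcd(13,12) + gcd(2,0) + gcd(15,12) = 1+2+3 = 6.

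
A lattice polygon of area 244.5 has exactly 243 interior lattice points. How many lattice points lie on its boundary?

5

Pick's theorem gives A = I + B/2 − 1, so B = 2(A − I + 1) = 2(244.5 − 243 + 1) = 5.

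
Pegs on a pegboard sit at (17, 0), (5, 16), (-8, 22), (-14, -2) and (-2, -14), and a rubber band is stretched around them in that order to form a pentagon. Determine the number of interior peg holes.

The shoelace formula gives twice the area as |(17·16 − 5·0) + (5·22 − (-8)·16) + ((-8)·(-2) − (-14)·22) + ((-14)·(-14) − (-2)·(-2)) + ((-2)·0 − 17·(-14))| = 1264, so the area is 632.
The number of boundary lattice points is Σ gcd(|Δx|,|Δy|) = gcd(12,16) + gcd(13,6) + gcd(6,24) + gcd(12,12) + gcd(19,14) = 4+1+6+12+1 = 24.
By Pick's theorem A = I + B/2 − 1, so I = 632 − 24/2 + 1 = 621.

621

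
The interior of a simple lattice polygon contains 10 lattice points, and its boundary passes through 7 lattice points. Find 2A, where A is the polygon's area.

25

By Pick's theorem, A = I + B/2 − 1 = 10 + 7/2 − 1 = 25/2.
Hence 2A = 25.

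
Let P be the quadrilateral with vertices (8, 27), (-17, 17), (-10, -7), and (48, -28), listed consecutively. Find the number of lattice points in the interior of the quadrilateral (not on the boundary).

Using the shoelace formula, 2A = |(8·17 − (-17)·27) + ((-17)·(-7) − (-10)·17) + ((-10)·(-28) − 48·(-7)) + (48·27 − 8·(-28))| = 3020, so the area is 1510.
The number of boundary lattice points is Σ gcd(|Δx|,|Δy|) = gcd(25,10) + gcd(7,24) + gcd(58,21) + gcd(40,55) = 5+1+1+5 = 12.
By Pick's theorem A = I + B/2 − 1, so I = 1510 − 12/2 + 1 = 1505.

1505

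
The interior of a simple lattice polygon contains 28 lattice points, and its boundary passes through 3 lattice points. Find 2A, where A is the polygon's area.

Pick's theorem states A = I + B/2 − 1, so A = 28 + 3/2 − 1 = 57/2.
Hence 2A = 57.

57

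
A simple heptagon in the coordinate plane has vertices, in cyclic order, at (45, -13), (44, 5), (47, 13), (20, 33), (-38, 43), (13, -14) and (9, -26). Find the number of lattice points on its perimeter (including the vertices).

13

Along each edge there are gcd(|Δx|,|Δy|)+1 lattice points, so counting each shared vertex once the boundary has gcd(1,18) + gcd(3,8) + gcd(27,20) + gcd(58,10) + gcd(51,57) + gcd(4,12) + gcd(36,13) = 1+1+1+2+3+4+1 = 13.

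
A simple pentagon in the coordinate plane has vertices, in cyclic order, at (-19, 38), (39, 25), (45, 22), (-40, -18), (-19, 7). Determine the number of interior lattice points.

The shoelace formula gives twice the area as |[(-19)·25 − 39·38] + [39·22 − 45·25] + [45·(-18) − (-40)·22] + [(-40)·7 − (-19)·(-18)] + [(-19)·38 − (-19)·7]| = 3365, so the area is 3365/2.
The number of boundary lattice points is Σ gcd(|Δx|,|Δy|) = gcd(58,13) + gcd(6,3) + gcd(85,40) + gcd(21,25) + gcd(0,31) = 1+3+5+1+31 = 41.
Pick's theorem gives I = A − B/2 + 1 = 3365/2 − 41/2 + 1 = 1663.

1663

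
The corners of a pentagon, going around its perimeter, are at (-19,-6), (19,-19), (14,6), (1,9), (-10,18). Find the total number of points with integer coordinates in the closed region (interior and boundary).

By the shoelace formula, twice the signed area is |((-19)·(-19) − 19·(-6)) + (19·6 − 14·(-19)) + (14·9 − 1·6) + (1·18 − (-10)·9) + ((-10)·(-6) − (-19)·18)| = 1485, so the area is 1485/2.
The number of boundary lattice points is Σ gcd(|Δx|,|Δy|) = gcd(38,13) + gcd(5,25) + gcd(13,3) + gcd(11,9) + gcd(9,24) = 1+5+1+1+3 = 11.
Pick's theorem gives I = A − B/2 + 1 = 1485/2 − 11/2 + 1 = 738, so the closed region contains I + B = 738 + 11 = 749 lattice points.

749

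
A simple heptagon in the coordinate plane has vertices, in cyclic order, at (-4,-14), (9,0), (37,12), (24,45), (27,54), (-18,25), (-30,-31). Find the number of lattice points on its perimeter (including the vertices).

Along each edge there are gcd(|Δx|,|Δy|)+1 lattice points, so counting each shared vertex once the boundary has gcd(13,14) + gcd(28,12) + gcd(13,33) + gcd(3,9) + gcd(45,29) + gcd(12,56) + gcd(26,17) = 1+4+1+3+1+4+1 = 15.

15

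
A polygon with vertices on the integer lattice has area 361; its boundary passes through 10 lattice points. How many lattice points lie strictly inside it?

Pick's theorem A = I + B/2 − 1 rearranges to I = A − B/2 + 1 = 361 − 10/2 + 1 = 357.

357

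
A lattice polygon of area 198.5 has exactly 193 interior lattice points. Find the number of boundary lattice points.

Pick's theorem gives A = I + B/2 − 1, so B = 2(A − I + 1) = 2(198.5 − 193 + 1) = 13.

13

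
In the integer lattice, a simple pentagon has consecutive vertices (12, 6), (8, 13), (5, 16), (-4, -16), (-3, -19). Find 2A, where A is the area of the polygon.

393

The shoelace formula gives twice the area as |(12·13 − 8·6) + (8·16 − 5·13) + (5·(-16) − (-4)·16) + ((-4)·(-19) − (-3)·(-16)) + ((-3)·6 − 12·(-19))| = 393, so the area is 196.5.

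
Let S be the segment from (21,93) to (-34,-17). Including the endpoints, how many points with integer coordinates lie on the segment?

The number of lattice points on a segment between lattice points is gcd(|Δx|,|Δy|) + 1 = gcd(55,110) + 1 = 55 + 1 = 56.

56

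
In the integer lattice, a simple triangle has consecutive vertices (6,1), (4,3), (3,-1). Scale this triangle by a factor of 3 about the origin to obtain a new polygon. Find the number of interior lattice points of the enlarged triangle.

40

By the shoelace formula, twice the signed area is |(6·3 − 4·1) + (4·(-1) − 3·3) + (3·1 − 6·(-1))| = 10, so the area is 5.
Summing gcd(|Δx|,|Δy|) over the edges gives the boundary count: gcd(2,2) + gcd(1,4) + gcd(3,2) = 2+1+1 = 4.
Scaling by 3 multiplies the area by 3² = 9 (so the new area is 45) and multiplies the boundary lattice-point count by 3, giving 12.
By Pick's theorem, the interior count of the dilated polygon is 45 − 12/2 + 1 = 40.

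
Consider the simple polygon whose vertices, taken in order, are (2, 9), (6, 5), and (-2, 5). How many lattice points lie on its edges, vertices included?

The number of boundary lattice points is Σ gcd(|Δx|,|Δy|) = gcd(4,4) + gcd(8,0) + gcd(4,4) = 4+8+4 = 16.

16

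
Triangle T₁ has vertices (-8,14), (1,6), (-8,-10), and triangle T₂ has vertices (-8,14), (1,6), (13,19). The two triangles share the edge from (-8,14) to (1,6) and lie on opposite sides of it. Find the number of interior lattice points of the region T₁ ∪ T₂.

The union is the simple quadrilateral with vertices (-8,14), (-8,-10), (1,6), (13,19) in order.
By the shoelace formula, twice the signed area is |((-8)·(-10) − (-8)·14) + ((-8)·6 − 1·(-10)) + (1·19 − 13·6) + (13·14 − (-8)·19)| = 429, so the area is 214.5.
Along each edge there are gcd(|Δx|,|Δy|)+1 lattice points, so counting each shared vertex once the boundary has gcd(0,24) + gcd(9,16) + gcd(12,13) + gcd(21,5) = 24+1+1+1 = 27.
By Pick's theorem I = A − B/2 + 1 = 214.5 − 27/2 + 1 = 202.

202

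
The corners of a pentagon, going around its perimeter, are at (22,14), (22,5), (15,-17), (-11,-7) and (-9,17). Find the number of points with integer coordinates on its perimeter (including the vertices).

15

Summing gcd(|Δx|,|Δy|) over the edges gives the boundary count: gcd(0,9) + gcd(7,22) + gcd(26,10) + gcd(2,24) + gcd(31,3) = 9+1+2+2+1 = 15.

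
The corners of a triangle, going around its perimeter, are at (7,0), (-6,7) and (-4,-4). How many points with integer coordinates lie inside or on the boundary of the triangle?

The shoelace formula gives twice the area as |(7·7 − (-6)·0) + ((-6)·(-4) − (-4)·7) + ((-4)·0 − 7·(-4))| = 129, so the area is 64.5.
Along each edge there are gcd(|Δx|,|Δy|)+1 lattice points, so counting each shared vertex once the boundary has gcd(13,7) + gcd(2,11) + gcd(11,4) = 1+1+1 = 3.
Pick's theorem gives I = A − B/2 + 1 = 64.5 − 3/2 + 1 = 64, so the closed region contains I + B = 64 + 3 = 67 lattice points.

67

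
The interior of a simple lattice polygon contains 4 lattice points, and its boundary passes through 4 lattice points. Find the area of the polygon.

5

By Pick's theorem, A = I + B/2 − 1 = 4 + 4/2 − 1 = 5.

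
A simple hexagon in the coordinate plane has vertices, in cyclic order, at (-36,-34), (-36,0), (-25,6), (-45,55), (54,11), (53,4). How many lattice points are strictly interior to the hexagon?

By the shoelace formula, twice the signed area is |[(-36)·0 − (-36)·(-34)] + [(-36)·6 − (-25)·0] + [(-25)·55 − (-45)·6] + [(-45)·11 − 54·55] + [54·4 − 53·11] + [53·(-34) − (-36)·4]| = 8035, so the area is 8035/2.
Summing gcd(|Δx|,|Δy|) over the edges gives the boundary count: gcd(0,34) + gcd(11,6) + gcd(20,49) + gcd(99,44) + gcd(1,7) + gcd(89,38) = 34+1+1+11+1+1 = 49.
By Pick's theorem A = I + B/2 − 1, so I = 8035/2 − 49/2 + 1 = 3994.

3994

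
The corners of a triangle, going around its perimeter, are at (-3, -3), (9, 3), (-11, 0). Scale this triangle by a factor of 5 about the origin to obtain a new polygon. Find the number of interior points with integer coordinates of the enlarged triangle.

1031

By the shoelace formula, twice the signed area is |[(-3)·3 − 9·(-3)] + [9·0 − (-11)·3] + [(-11)·(-3) − (-3)·0]| = 84, so the area is 42.
Along each edge there are gcd(|Δx|,|Δy|)+1 lattice points, so counting each shared vertex once the boundary has gcd(12,6) + gcd(20,3) + gcd(8,3) = 6+1+1 = 8.
Scaling by 5 multiplies the area by 5² = 25 (so the new area is 1050) and multiplies the boundary lattice-point count by 5, giving 40.
By Pick's theorem, the interior count of the dilated polygon is 1050 − 40/2 + 1 = 1031.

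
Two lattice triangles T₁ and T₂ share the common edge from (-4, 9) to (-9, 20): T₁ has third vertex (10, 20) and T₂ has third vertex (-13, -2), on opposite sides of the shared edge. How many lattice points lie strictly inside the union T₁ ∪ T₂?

171

The union is the simple quadrilateral with vertices (-4, 9), (10, 20), (-9, 20), (-13, -2) in order.
Using the shoelace formula, 2A = |((-4)·20 − 10·9) + (10·20 − (-9)·20) + ((-9)·(-2) − (-13)·20) + ((-13)·9 − (-4)·(-2))| = 363, so the area is 363/2.
Summing gcd(|Δx|,|Δy|) over the edges gives the boundary count: gcd(14,11) + gcd(19,0) + gcd(4,22) + gcd(9,11) = 1+19+2+1 = 23.
By Pick's theorem I = A − B/2 + 1 = 363/2 − 23/2 + 1 = 171.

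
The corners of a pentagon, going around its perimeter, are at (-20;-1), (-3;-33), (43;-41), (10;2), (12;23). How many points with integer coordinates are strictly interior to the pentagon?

1669

The shoelace formula gives twice the area as |[(-20)·(-33) − (-3)·(-1)] + [(-3)·(-41) − 43·(-33)] + [43·2 − 10·(-41)] + [10·23 − 12·2] + [12·(-1) − (-20)·23]| = 3349, so the area is 3349/2.
The number of boundary lattice points is Σ gcd(|Δx|,|Δy|) = gcd(17,32) + gcd(46,8) + gcd(33,43) + gcd(2,21) + gcd(32,24) = 1+2+1+1+8 = 13.
Pick's theorem gives I = A − B/2 + 1 = 3349/2 − 13/2 + 1 = 1669.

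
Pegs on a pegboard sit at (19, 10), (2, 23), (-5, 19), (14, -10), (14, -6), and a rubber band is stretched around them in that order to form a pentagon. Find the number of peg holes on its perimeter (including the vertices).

8

Along each edge there are gcd(|Δx|,|Δy|)+1 lattice points, so counting each shared vertex once the boundary has gcd(17,13) + gcd(7,4) + gcd(19,29) + gcd(0,4) + gcd(5,16) = 1+1+1+4+1 = 8.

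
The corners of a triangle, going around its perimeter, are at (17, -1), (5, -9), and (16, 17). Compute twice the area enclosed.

224

Using the shoelace formula, 2A = |[17·(-9) − 5·(-1)] + [5·17 − 16·(-9)] + [16·(-1) − 17·17]| = 224, so the area is 112.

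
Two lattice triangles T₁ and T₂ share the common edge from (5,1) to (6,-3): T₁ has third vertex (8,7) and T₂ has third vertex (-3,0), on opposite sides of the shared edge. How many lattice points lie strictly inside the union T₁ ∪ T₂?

22

The union is the simple quadrilateral with vertices (5,1), (8,7), (6,-3), (-3,0) in order.
The shoelace formula gives twice the area as |[5·7 − 8·1] + [8·(-3) − 6·7] + [6·0 − (-3)·(-3)] + [(-3)·1 − 5·0]| = 51, so the area is 51/2.
The number of boundary lattice points is Σ gcd(|Δx|,|Δy|) = gcd(3,6) + gcd(2,10) + gcd(9,3) + gcd(8,1) = 3+2+3+1 = 9.
By Pick's theorem I = A − B/2 + 1 = 51/2 − 9/2 + 1 = 22.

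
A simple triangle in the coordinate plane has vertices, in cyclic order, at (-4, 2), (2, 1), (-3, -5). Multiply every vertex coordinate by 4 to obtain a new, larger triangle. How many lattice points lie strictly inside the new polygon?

Using the shoelace formula, 2A = |[(-4)·1 − 2·2] + [2·(-5) − (-3)·1] + [(-3)·2 − (-4)·(-5)]| = 41, so the area is 41/2.
Summing gcd(|Δx|,|Δy|) over the edges gives the boundary count: gcd(6,1) + gcd(5,6) + gcd(1,7) = 1+1+1 = 3.
Scaling by 4 multiplies the area by 4² = 16 (so the new area is 328) and multiplies the boundary lattice-point count by 4, giving 12.
By Pick's theorem, the interior count of the dilated polygon is 328 − 12/2 + 1 = 323.

323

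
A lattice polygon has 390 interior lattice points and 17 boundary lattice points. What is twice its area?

795

Pick's theorem states A = I + B/2 − 1, so A = 390 + 17/2 − 1 = 795/2.
Hence 2A = 795.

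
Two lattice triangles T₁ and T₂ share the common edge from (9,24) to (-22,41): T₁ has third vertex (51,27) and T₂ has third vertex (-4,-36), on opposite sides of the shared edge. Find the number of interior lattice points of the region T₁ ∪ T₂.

The union is the simple quadrilateral with vertices (9,24), (51,27), (-22,41), (-4,-36) in order.
The shoelace formula gives twice the area as |(9·27 − 51·24) + (51·41 − (-22)·27) + ((-22)·(-36) − (-4)·41) + ((-4)·24 − 9·(-36))| = 2888, so the area is 1444.
Summing gcd(|Δx|,|Δy|) over the edges gives the boundary count: gcd(42,3) + gcd(73,14) + gcd(18,77) + gcd(13,60) = 3+1+1+1 = 6.
By Pick's theorem I = A − B/2 + 1 = 1444 − 6/2 + 1 = 1442.

1442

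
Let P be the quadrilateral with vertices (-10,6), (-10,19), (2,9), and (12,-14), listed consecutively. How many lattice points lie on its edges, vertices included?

Along each edge there are gcd(|Δx|,|Δy|)+1 lattice points, so counting each shared vertex once the boundary has gcd(0,13) + gcd(12,10) + gcd(10,23) + gcd(22,20) = 13+2+1+2 = 18.

18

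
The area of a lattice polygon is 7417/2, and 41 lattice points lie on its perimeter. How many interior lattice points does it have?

Pick's theorem A = I + B/2 − 1 rearranges to I = A − B/2 + 1 = 7417/2 − 41/2 + 1 = 3689.

3689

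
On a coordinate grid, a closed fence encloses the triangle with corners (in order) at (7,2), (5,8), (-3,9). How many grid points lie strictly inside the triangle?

Using the shoelace formula, 2A = |[7·8 − 5·2] + [5·9 − (-3)·8] + [(-3)·2 − 7·9]| = 46, so the area is 23.
Summing gcd(|Δx|,|Δy|) over the edges gives the boundary count: gcd(2,6) + gcd(8,1) + gcd(10,7) = 2+1+1 = 4.
By Pick's theorem A = I + B/2 − 1, so I = 23 − 4/2 + 1 = 22.

22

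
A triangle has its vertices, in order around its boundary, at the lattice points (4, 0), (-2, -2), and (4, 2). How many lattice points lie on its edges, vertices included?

Along each edge there are gcd(|Δx|,|Δy|)+1 lattice points, so counting each shared vertex once the boundary has gcd(6,2) + gcd(6,4) + gcd(0,2) = 2+2+2 = 6.

6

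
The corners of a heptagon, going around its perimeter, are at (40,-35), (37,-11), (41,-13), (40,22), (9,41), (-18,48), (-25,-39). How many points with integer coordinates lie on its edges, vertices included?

The number of boundary lattice points is Σ gcd(|Δx|,|Δy|) = gcd(3,24) + gcd(4,2) + gcd(1,35) + gcd(31,19) + gcd(27,7) + gcd(7,87) + gcd(65,4) = 3+2+1+1+1+1+1 = 10.

10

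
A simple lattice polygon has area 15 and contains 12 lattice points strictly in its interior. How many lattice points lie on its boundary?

8

Pick's theorem gives A = I + B/2 − 1, so B = 2(A − I + 1) = 2(15 − 12 + 1) = 8.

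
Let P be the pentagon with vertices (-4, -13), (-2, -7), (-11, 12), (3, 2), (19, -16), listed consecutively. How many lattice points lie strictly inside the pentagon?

274

The shoelace formula gives twice the area as |[(-4)·(-7) − (-2)·(-13)] + [(-2)·12 − (-11)·(-7)] + [(-11)·2 − 3·12] + [3·(-16) − 19·2] + [19·(-13) − (-4)·(-16)]| = 554, so the area is 277.
Along each edge there are gcd(|Δx|,|Δy|)+1 lattice points, so counting each shared vertex once the boundary has gcd(2,6) + gcd(9,19) + gcd(14,10) + gcd(16,18) + gcd(23,3) = 2+1+2+2+1 = 8.
Pick's theorem gives I = A − B/2 + 1 = 277 − 8/2 + 1 = 274.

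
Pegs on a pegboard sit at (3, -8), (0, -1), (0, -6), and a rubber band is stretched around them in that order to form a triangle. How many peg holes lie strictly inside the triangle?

The shoelace formula gives twice the area as |[3·(-1) − 0·(-8)] + [0·(-6) − 0·(-1)] + [0·(-8) − 3·(-6)]| = 15, so the area is 15/2.
Along each edge there are gcd(|Δx|,|Δy|)+1 lattice points, so counting each shared vertex once the boundary has gcd(3,7) + gcd(0,5) + gcd(3,2) = 1+5+1 = 7.
Pick's theorem gives I = A − B/2 + 1 = 15/2 − 7/2 + 1 = 5.

5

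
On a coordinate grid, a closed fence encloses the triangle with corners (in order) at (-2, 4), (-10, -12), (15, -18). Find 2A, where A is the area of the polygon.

448

The shoelace formula gives twice the area as |[(-2)·(-12) − (-10)·4] + [(-10)·(-18) − 15·(-12)] + [15·4 − (-2)·(-18)]| = 448, so the area is 224.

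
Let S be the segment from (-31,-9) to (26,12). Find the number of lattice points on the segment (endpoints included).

4

The number of lattice points on a segment between lattice points is gcd(|Δx|,|Δy|) + 1 = gcd(57,21) + 1 = 3 + 1 = 4.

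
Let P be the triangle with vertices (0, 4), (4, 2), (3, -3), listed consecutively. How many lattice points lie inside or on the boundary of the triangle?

By the shoelace formula, twice the signed area is |[0·2 − 4·4] + [4·(-3) − 3·2] + [3·4 − 0·(-3)]| = 22, so the area is 11.
The number of boundary lattice points is Σ gcd(|Δx|,|Δy|) = gcd(4,2) + gcd(1,5) + gcd(3,7) = 2+1+1 = 4.
Pick's theorem gives I = A − B/2 + 1 = 11 − 4/2 + 1 = 10, so the closed region contains I + B = 10 + 4 = 14 lattice points.

14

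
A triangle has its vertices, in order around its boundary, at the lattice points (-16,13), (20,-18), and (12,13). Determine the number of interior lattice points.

The shoelace formula gives twice the area as |((-16)·(-18) − 20·13) + (20·13 − 12·(-18)) + (12·13 − (-16)·13)| = 868, so the area is 434.
Summing gcd(|Δx|,|Δy|) over the edges gives the boundary count: gcd(36,31) + gcd(8,31) + gcd(28,0) = 1+1+28 = 30.
By Pick's theorem A = I + B/2 − 1, so I = 434 − 30/2 + 1 = 420.

420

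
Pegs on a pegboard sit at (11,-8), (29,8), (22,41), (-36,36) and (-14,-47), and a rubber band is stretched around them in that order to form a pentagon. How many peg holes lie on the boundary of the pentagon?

Summing gcd(|Δx|,|Δy|) over the edges gives the boundary count: gcd(18,16) + gcd(7,33) + gcd(58,5) + gcd(22,83) + gcd(25,39) = 2+1+1+1+1 = 6.

6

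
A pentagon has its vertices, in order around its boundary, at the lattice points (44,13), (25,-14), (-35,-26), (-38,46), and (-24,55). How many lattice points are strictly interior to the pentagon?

4190

The shoelace formula gives twice the area as |(44·(-14) − 25·13) + (25·(-26) − (-35)·(-14)) + ((-35)·46 − (-38)·(-26)) + ((-38)·55 − (-24)·46) + ((-24)·13 − 44·55)| = 8397, so the area is 4198.5.
The number of boundary lattice points is Σ gcd(|Δx|,|Δy|) = gcd(19,27) + gcd(60,12) + gcd(3,72) + gcd(14,9) + gcd(68,42) = 1+12+3+1+2 = 19.
By Pick's theorem A = I + B/2 − 1, so I = 4198.5 − 19/2 + 1 = 4190.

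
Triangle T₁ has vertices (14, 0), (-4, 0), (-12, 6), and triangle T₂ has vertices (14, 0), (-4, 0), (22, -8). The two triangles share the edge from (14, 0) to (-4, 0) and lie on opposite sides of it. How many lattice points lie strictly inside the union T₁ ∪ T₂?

The union is the simple quadrilateral with vertices (14, 0), (-12, 6), (-4, 0), (22, -8) in order.
Using the shoelace formula, 2A = |[14·6 − (-12)·0] + [(-12)·0 − (-4)·6] + [(-4)·(-8) − 22·0] + [22·0 − 14·(-8)]| = 252, so the area is 126.
Along each edge there are gcd(|Δx|,|Δy|)+1 lattice points, so counting each shared vertex once the boundary has gcd(26,6) + gcd(8,6) + gcd(26,8) + gcd(8,8) = 2+2+2+8 = 14.
By Pick's theorem I = A − B/2 + 1 = 126 − 14/2 + 1 = 120.

120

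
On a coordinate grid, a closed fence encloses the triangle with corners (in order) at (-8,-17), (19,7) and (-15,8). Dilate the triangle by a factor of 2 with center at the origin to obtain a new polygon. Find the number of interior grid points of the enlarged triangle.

1682

The shoelace formula gives twice the area as |[(-8)·7 − 19·(-17)] + [19·8 − (-15)·7] + [(-15)·(-17) − (-8)·8]| = 843, so the area is 421.5.
Along each edge there are gcd(|Δx|,|Δy|)+1 lattice points, so counting each shared vertex once the boundary has gcd(27,24) + gcd(34,1) + gcd(7,25) = 3+1+1 = 5.
Scaling by 2 multiplies the area by 2² = 4 (so the new area is 1686) and multiplies the boundary lattice-point count by 2, giving 10.
By Pick's theorem, the interior count of the dilated polygon is 1686 − 10/2 + 1 = 1682.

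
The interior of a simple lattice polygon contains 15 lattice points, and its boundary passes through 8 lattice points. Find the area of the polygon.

18

By Pick's theorem, A = I + B/2 − 1 = 15 + 8/2 − 1 = 18.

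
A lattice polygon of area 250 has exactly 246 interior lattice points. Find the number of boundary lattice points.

Pick's theorem gives A = I + B/2 − 1, so B = 2(A − I + 1) = 2(250 − 246 + 1) = 10.

10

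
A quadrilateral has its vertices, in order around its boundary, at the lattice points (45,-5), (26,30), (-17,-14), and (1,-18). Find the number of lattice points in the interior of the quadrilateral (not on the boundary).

1374

The shoelace formula gives twice the area as |(45·30 − 26·(-5)) + (26·(-14) − (-17)·30) + ((-17)·(-18) − 1·(-14)) + (1·(-5) − 45·(-18))| = 2751, so the area is 1375.5.
Along each edge there are gcd(|Δx|,|Δy|)+1 lattice points, so counting each shared vertex once the boundary has gcd(19,35) + gcd(43,44) + gcd(18,4) + gcd(44,13) = 1+1+2+1 = 5.
Pick's theorem gives I = A − B/2 + 1 = 1375.5 − 5/2 + 1 = 1374.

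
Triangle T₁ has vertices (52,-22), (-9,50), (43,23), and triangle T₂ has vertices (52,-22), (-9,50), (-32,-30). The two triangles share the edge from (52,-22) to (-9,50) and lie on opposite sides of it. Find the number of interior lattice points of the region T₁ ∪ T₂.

4310

The union is the simple quadrilateral with vertices (52,-22), (43,23), (-9,50), (-32,-30) in order.
Using the shoelace formula, 2A = |(52·23 − 43·(-22)) + (43·50 − (-9)·23) + ((-9)·(-30) − (-32)·50) + ((-32)·(-22) − 52·(-30))| = 8633, so the area is 4316.5.
The number of boundary lattice points is Σ gcd(|Δx|,|Δy|) = gcd(9,45) + gcd(52,27) + gcd(23,80) + gcd(84,8) = 9+1+1+4 = 15.
By Pick's theorem I = A − B/2 + 1 = 4316.5 − 15/2 + 1 = 4310.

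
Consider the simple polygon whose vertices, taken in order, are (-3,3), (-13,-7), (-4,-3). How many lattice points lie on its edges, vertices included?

Along each edge there are gcd(|Δx|,|Δy|)+1 lattice points, so counting each shared vertex once the boundary has gcd(10,10) + gcd(9,4) + gcd(1,6) = 10+1+1 = 12.

12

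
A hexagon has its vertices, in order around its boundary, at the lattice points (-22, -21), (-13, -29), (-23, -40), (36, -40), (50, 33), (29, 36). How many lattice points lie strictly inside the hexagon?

The shoelace formula gives twice the area as |((-22)·(-29) − (-13)·(-21)) + ((-13)·(-40) − (-23)·(-29)) + ((-23)·(-40) − 36·(-40)) + (36·33 − 50·(-40)) + (50·36 − 29·33) + (29·(-21) − (-22)·36)| = 6792, so the area is 3396.
Along each edge there are gcd(|Δx|,|Δy|)+1 lattice points, so counting each shared vertex once the boundary has gcd(9,8) + gcd(10,11) + gcd(59,0) + gcd(14,73) + gcd(21,3) + gcd(51,57) = 1+1+59+1+3+3 = 68.
By Pick's theorem A = I + B/2 − 1, so I = 3396 − 68/2 + 1 = 3363.

3363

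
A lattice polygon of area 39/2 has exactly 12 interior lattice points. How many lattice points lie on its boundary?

17

Pick's theorem gives A = I + B/2 − 1, so B = 2(A − I + 1) = 2(39/2 − 12 + 1) = 17.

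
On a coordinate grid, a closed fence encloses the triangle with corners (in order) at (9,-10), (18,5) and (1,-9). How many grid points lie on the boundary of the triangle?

The number of boundary lattice points is Σ gcd(|Δx|,|Δy|) = gcd(9,15) + gcd(17,14) + gcd(8,1) = 3+1+1 = 5.

5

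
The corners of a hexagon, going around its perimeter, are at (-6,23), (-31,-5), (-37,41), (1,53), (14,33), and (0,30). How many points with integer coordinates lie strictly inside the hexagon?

The shoelace formula gives twice the area as |((-6)·(-5) − (-31)·23) + ((-31)·41 − (-37)·(-5)) + ((-37)·53 − 1·41) + (1·33 − 14·53) + (14·30 − 0·33) + (0·23 − (-6)·30)| = 2824, so the area is 1412.
Along each edge there are gcd(|Δx|,|Δy|)+1 lattice points, so counting each shared vertex once the boundary has gcd(25,28) + gcd(6,46) + gcd(38,12) + gcd(13,20) + gcd(14,3) + gcd(6,7) = 1+2+2+1+1+1 = 8.
Pick's theorem gives I = A − B/2 + 1 = 1412 − 8/2 + 1 = 1409.

1409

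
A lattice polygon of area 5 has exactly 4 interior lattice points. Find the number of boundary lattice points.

4

Pick's theorem gives A = I + B/2 − 1, so B = 2(A − I + 1) = 2(5 − 4 + 1) = 4.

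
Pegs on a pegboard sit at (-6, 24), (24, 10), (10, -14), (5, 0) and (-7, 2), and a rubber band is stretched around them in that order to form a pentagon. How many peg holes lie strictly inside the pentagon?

By the shoelace formula, twice the signed area is |[(-6)·10 − 24·24] + [24·(-14) − 10·10] + [10·0 − 5·(-14)] + [5·2 − (-7)·0] + [(-7)·24 − (-6)·2]| = 1148, so the area is 574.
Along each edge there are gcd(|Δx|,|Δy|)+1 lattice points, so counting each shared vertex once the boundary has gcd(30,14) + gcd(14,24) + gcd(5,14) + gcd(12,2) + gcd(1,22) = 2+2+1+2+1 = 8.
Pick's theorem gives I = A − B/2 + 1 = 574 − 8/2 + 1 = 571.

571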